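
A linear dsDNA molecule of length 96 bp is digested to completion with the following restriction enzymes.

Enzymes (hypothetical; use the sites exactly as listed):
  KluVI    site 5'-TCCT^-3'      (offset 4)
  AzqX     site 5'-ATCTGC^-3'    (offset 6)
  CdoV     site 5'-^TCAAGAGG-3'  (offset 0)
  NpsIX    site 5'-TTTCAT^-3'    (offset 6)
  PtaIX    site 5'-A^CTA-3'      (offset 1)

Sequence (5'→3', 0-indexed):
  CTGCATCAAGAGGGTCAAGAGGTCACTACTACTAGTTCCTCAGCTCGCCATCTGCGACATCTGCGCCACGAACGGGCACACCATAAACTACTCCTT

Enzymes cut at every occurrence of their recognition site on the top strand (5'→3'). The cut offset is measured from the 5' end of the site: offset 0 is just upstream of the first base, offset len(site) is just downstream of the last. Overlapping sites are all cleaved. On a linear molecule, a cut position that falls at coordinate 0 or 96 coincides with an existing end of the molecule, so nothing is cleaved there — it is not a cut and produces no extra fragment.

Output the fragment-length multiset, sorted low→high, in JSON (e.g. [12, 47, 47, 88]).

Scan for sites:
  KluVI TCCT/4: at [36, 91] ⇒ [40, 95]
  AzqX ATCTGC/6: at [49, 58] ⇒ [55, 64]
  CdoV TCAAGAGG/0: at [5, 14] ⇒ [5, 14]
  NpsIX (TTTCAT, off=6): no sites
  PtaIX ACTA/1: at [24, 27, 30, 86] ⇒ [25, 28, 31, 87]

All cut coordinates (distinct, sorted): [5, 14, 25, 28, 31, 40, 55, 64, 87, 95]

Fragments:
  [0,5): 5 bp
  [5,14): 9 bp
  [14,25): 11 bp
  [25,28): 3 bp
  [28,31): 3 bp
  [31,40): 9 bp
  [40,55): 15 bp
  [55,64): 9 bp
  [64,87): 23 bp
  [87,95): 8 bp
  [95,96): 1 bp

[1,3,3,5,8,9,9,9,11,15,23]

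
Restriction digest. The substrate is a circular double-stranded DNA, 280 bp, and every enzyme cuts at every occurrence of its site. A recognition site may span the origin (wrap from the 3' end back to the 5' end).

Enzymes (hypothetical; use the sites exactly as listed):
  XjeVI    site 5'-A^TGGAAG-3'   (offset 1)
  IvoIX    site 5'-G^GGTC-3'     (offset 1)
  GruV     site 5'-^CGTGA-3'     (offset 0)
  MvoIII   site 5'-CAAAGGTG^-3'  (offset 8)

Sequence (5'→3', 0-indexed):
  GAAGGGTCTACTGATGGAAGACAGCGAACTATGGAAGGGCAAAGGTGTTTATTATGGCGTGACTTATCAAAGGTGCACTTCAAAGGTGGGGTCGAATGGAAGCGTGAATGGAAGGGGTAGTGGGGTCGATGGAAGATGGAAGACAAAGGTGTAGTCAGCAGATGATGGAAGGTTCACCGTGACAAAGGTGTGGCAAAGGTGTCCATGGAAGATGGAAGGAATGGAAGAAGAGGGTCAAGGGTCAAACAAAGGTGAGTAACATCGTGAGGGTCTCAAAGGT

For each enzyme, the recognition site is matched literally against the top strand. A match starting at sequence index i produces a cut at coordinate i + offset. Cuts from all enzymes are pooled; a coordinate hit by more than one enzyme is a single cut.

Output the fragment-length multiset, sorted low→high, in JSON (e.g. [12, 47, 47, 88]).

[1,3,4,6,6,6,6,7,7,7,7,8,9,10,10,11,11,12,13,13,13,14,15,15,15,16,17,18]

Per-enzyme occurrences:
  XjeVI (ATGGAAG, off=1): starts [13, 30, 95, 107, 128, 135, 164, 204, 211, 220] → cuts [14, 31, 96, 108, 129, 136, 165, 205, 212, 221]
  IvoIX (GGGTC, off=1): starts [3, 88, 122, 231, 238, 267] → cuts [4, 89, 123, 232, 239, 268]
  GruV (CGTGA, off=0): starts [57, 102, 177, 262] → cuts [57, 102, 177, 262]
  MvoIII (CAAAGGTG, off=8): starts [39, 67, 80, 143, 182, 193, 246, 273] → cuts [1, 47, 75, 88, 151, 190, 201, 254]

Pooled cuts: [1, 4, 14, 31, 47, 57, 75, 88, 89, 96, 102, 108, 123, 129, 136, 151, 165, 177, 190, 201, 205, 212, 221, 232, 239, 254, 262, 268]

Fragments:
  1→4: 3 bp
  4→14: 10 bp
  14→31: 17 bp
  31→47: 16 bp
  47→57: 10 bp
  57→75: 18 bp
  75→88: 13 bp
  88→89: 1 bp
  89→96: 7 bp
  96→102: 6 bp
  102→108: 6 bp
  108→123: 15 bp
  123→129: 6 bp
  129→136: 7 bp
  136→151: 15 bp
  151→165: 14 bp
  165→177: 12 bp
  177→190: 13 bp
  190→201: 11 bp
  201→205: 4 bp
  205→212: 7 bp
  212→221: 9 bp
  221→232: 11 bp
  232→239: 7 bp
  239→254: 15 bp
  254→262: 8 bp
  262→268: 6 bp
  268→1 (wrap): 280-268+1 = 13 bp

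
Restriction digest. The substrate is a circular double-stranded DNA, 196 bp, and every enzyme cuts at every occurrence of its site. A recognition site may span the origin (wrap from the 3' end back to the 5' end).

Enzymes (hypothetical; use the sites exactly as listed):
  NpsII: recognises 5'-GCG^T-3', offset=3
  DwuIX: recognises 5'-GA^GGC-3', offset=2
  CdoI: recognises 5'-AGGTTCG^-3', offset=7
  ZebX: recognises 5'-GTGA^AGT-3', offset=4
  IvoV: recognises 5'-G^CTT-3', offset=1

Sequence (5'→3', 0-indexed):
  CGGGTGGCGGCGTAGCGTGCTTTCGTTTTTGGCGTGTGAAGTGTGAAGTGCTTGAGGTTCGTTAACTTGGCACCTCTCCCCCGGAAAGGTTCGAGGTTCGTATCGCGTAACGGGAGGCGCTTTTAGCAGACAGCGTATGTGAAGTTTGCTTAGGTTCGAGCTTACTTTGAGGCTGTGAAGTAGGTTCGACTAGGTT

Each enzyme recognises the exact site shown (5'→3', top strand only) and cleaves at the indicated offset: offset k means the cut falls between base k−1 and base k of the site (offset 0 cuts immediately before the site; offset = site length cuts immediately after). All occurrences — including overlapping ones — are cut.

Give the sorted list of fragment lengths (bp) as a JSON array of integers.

Site scan:
  NpsII (GCGT, off=3): starts [9, 14, 31, 104, 132] → cuts [12, 17, 34, 107, 135]
  DwuIX (GAGGC, off=2): starts [113, 168] → cuts [115, 170]
  CdoI (AGGTTCG, off=7): starts [54, 86, 93, 151, 181, 191] → cuts [2, 61, 93, 100, 158, 188]
  ZebX (GTGAAGT, off=4): starts [35, 42, 138, 174] → cuts [39, 46, 142, 178]
  IvoV (GCTT, off=1): starts [18, 49, 118, 147, 159] → cuts [19, 50, 119, 148, 160]

Pooled cuts: [2, 12, 17, 19, 34, 39, 46, 50, 61, 93, 100, 107, 115, 119, 135, 142, 148, 158, 160, 170, 178, 188]

Fragments:
  2→12: 10 bp
  12→17: 5 bp
  17→19: 2 bp
  19→34: 15 bp
  34→39: 5 bp
  39→46: 7 bp
  46→50: 4 bp
  50→61: 11 bp
  61→93: 32 bp
  93→100: 7 bp
  100→107: 7 bp
  107→115: 8 bp
  115→119: 4 bp
  119→135: 16 bp
  135→142: 7 bp
  142→148: 6 bp
  148→158: 10 bp
  158→160: 2 bp
  160→170: 10 bp
  170→178: 8 bp
  178→188: 10 bp
  188→2 (wrap): 196-188+2 = 10 bp

[2,2,4,4,5,5,6,7,7,7,7,8,8,10,10,10,10,10,11,15,16,32]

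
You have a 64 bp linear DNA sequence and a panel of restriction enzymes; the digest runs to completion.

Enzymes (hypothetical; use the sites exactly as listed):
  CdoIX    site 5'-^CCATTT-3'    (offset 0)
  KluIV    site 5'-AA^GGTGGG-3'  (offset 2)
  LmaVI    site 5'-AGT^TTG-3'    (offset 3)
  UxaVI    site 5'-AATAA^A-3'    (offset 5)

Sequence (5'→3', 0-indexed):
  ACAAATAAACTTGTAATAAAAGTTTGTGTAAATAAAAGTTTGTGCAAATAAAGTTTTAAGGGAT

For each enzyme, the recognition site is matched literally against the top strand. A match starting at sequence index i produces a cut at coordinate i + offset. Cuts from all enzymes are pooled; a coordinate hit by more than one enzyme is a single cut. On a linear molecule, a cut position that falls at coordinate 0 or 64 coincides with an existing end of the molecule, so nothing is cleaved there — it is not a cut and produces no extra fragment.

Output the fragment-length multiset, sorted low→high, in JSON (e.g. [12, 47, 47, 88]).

[4,4,8,11,12,12,13]

Site scan:
  CdoIX (CCATTT, off=0): no sites
  KluIV (AAGGTGGG, off=2): no sites
  LmaVI AGTTTG/3: at [20, 36] ⇒ [23, 39]
  UxaVI AATAAA/5: at [3, 14, 30, 46] ⇒ [8, 19, 35, 51]

Pooled cuts: [8, 19, 23, 35, 39, 51]

Fragment lengths:
  [0,8): 8 bp
  [8,19): 11 bp
  [19,23): 4 bp
  [23,35): 12 bp
  [35,39): 4 bp
  [39,51): 12 bp
  [51,64): 13 bp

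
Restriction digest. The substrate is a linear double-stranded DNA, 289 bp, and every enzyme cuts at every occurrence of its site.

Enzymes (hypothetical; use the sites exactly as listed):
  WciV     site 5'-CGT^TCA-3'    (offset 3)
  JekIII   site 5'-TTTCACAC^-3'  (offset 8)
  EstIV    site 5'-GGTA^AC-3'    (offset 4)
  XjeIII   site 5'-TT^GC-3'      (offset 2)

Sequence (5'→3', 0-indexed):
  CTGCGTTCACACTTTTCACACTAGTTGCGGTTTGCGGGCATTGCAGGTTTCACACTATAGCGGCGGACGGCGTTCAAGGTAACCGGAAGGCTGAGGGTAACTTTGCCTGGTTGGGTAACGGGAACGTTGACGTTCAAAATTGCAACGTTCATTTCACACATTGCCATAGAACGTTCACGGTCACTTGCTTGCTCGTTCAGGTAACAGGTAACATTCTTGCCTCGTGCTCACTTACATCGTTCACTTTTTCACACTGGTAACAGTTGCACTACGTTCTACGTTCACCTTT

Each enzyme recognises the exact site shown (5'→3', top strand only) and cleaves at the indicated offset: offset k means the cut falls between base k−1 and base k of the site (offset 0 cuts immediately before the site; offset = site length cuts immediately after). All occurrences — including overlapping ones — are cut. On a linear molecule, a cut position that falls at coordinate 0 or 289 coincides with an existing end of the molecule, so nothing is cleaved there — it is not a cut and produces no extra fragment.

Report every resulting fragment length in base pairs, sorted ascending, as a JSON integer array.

[3,4,5,5,5,6,6,6,7,7,7,7,8,8,8,8,9,11,12,12,13,13,14,15,16,16,18,18,22]

Site scan:
  WciV (CGTTCA, off=3): starts [3, 70, 130, 145, 171, 193, 237, 278] → cuts [6, 73, 133, 148, 174, 196, 240, 281]
  JekIII (TTTCACAC, off=8): starts [13, 47, 151, 246] → cuts [21, 55, 159, 254]
  EstIV (GGTAAC, off=4): starts [77, 95, 113, 199, 206, 255] → cuts [81, 99, 117, 203, 210, 259]
  XjeIII (TTGC, off=2): starts [24, 31, 40, 102, 139, 160, 184, 188, 216, 263] → cuts [26, 33, 42, 104, 141, 162, 186, 190, 218, 265]

All cut coordinates (distinct, sorted): [6, 21, 26, 33, 42, 55, 73, 81, 99, 104, 117, 133, 141, 148, 159, 162, 174, 186, 190, 196, 203, 210, 218, 240, 254, 259, 265, 281]

Fragments:
  [0,6): 6 bp
  [6,21): 15 bp
  [21,26): 5 bp
  [26,33): 7 bp
  [33,42): 9 bp
  [42,55): 13 bp
  [55,73): 18 bp
  [73,81): 8 bp
  [81,99): 18 bp
  [99,104): 5 bp
  [104,117): 13 bp
  [117,133): 16 bp
  [133,141): 8 bp
  [141,148): 7 bp
  [148,159): 11 bp
  [159,162): 3 bp
  [162,174): 12 bp
  [174,186): 12 bp
  [186,190): 4 bp
  [190,196): 6 bp
  [196,203): 7 bp
  [203,210): 7 bp
  [210,218): 8 bp
  [218,240): 22 bp
  [240,254): 14 bp
  [254,259): 5 bp
  [259,265): 6 bp
  [265,281): 16 bp
  [281,289): 8 bp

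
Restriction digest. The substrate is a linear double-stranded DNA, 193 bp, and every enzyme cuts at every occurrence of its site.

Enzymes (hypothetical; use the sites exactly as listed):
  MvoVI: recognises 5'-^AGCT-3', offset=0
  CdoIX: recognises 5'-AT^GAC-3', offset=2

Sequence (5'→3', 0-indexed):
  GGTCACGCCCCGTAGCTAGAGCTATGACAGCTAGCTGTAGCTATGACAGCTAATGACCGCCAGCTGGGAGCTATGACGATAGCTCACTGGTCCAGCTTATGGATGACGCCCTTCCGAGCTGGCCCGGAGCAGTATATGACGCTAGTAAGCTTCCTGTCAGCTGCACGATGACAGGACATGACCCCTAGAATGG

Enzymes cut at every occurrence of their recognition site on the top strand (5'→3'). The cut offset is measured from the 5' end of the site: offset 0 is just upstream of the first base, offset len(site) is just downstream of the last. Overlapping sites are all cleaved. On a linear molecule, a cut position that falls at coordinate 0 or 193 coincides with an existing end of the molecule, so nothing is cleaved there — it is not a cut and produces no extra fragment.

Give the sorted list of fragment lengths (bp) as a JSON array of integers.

Site scan:
  MvoVI (AGCT, off=0): starts [13, 19, 28, 32, 38, 47, 61, 68, 80, 93, 116, 147, 158] → cuts [13, 19, 28, 32, 38, 47, 61, 68, 80, 93, 116, 147, 158]
  CdoIX (ATGAC, off=2): starts [23, 42, 52, 72, 102, 135, 167, 177] → cuts [25, 44, 54, 74, 104, 137, 169, 179]

Pooled cuts: [13, 19, 25, 28, 32, 38, 44, 47, 54, 61, 68, 74, 80, 93, 104, 116, 137, 147, 158, 169, 179]

Fragment lengths:
  [0,13): 13 bp
  [13,19): 6 bp
  [19,25): 6 bp
  [25,28): 3 bp
  [28,32): 4 bp
  [32,38): 6 bp
  [38,44): 6 bp
  [44,47): 3 bp
  [47,54): 7 bp
  [54,61): 7 bp
  [61,68): 7 bp
  [68,74): 6 bp
  [74,80): 6 bp
  [80,93): 13 bp
  [93,104): 11 bp
  [104,116): 12 bp
  [116,137): 21 bp
  [137,147): 10 bp
  [147,158): 11 bp
  [158,169): 11 bp
  [169,179): 10 bp
  [179,193): 14 bp

[3,3,4,6,6,6,6,6,6,7,7,7,10,10,11,11,11,12,13,13,14,21]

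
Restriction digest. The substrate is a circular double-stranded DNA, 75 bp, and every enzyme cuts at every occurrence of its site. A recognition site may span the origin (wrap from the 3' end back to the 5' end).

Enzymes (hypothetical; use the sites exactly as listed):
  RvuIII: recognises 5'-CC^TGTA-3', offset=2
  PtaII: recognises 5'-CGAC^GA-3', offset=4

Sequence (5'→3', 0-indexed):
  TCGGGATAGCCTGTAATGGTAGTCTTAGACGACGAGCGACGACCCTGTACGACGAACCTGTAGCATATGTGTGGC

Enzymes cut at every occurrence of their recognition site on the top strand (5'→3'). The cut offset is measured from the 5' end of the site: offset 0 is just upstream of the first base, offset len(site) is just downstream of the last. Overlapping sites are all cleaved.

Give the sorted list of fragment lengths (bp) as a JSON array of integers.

[5,5,7,8,22,28]

Scan for sites:
  RvuIII (CCTGTA, off=2): starts [9, 43, 56] → cuts [11, 45, 58]
  PtaII (CGACGA, off=4): starts [29, 36, 49] → cuts [33, 40, 53]

All cut coordinates (distinct, sorted): [11, 33, 40, 45, 53, 58]

Fragment lengths:
  11→33: 22 bp
  33→40: 7 bp
  40→45: 5 bp
  45→53: 8 bp
  53→58: 5 bp
  58→11 (wrap): 75-58+11 = 28 bp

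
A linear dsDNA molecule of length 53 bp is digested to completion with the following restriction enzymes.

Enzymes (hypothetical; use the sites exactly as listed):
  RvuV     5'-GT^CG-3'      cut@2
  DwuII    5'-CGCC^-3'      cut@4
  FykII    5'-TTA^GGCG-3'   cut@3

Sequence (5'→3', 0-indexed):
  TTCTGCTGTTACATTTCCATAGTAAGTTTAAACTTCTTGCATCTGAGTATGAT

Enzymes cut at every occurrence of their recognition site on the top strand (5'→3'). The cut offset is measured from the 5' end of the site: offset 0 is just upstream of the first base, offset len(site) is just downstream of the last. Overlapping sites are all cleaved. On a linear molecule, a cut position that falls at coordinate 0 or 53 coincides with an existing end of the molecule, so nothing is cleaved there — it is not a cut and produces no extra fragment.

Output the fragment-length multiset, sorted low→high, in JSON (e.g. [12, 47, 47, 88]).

[53]

Site scan:
  RvuV (GTCG, off=2): no sites
  DwuII (CGCC, off=4): no sites
  FykII (TTAGGCG, off=3): no sites

Pooled cuts: ∅

Fragment lengths:
  no cuts → one linear fragment of 53 bp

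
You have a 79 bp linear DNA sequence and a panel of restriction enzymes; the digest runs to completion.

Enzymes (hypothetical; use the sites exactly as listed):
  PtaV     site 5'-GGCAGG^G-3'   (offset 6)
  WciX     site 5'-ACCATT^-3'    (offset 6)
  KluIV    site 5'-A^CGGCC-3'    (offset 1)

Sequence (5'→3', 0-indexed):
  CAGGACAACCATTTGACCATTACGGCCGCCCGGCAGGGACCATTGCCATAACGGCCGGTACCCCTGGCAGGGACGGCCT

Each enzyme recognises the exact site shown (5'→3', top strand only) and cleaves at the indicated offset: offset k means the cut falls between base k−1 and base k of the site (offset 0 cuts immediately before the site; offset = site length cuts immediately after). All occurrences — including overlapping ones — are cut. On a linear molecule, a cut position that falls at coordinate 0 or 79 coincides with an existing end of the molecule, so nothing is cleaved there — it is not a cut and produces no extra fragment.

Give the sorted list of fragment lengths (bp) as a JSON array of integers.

[1,2,6,7,7,8,13,15,20]

Site scan:
  PtaV (GGCAGGG, off=6): starts [31, 65] → cuts [37, 71]
  WciX (ACCATT, off=6): starts [7, 15, 38] → cuts [13, 21, 44]
  KluIV (ACGGCC, off=1): starts [21, 50, 72] → cuts [22, 51, 73]

All cut coordinates (distinct, sorted): [13, 21, 22, 37, 44, 51, 71, 73]

Fragment lengths:
  [0,13): 13 bp
  [13,21): 8 bp
  [21,22): 1 bp
  [22,37): 15 bp
  [37,44): 7 bp
  [44,51): 7 bp
  [51,71): 20 bp
  [71,73): 2 bp
  [73,79): 6 bp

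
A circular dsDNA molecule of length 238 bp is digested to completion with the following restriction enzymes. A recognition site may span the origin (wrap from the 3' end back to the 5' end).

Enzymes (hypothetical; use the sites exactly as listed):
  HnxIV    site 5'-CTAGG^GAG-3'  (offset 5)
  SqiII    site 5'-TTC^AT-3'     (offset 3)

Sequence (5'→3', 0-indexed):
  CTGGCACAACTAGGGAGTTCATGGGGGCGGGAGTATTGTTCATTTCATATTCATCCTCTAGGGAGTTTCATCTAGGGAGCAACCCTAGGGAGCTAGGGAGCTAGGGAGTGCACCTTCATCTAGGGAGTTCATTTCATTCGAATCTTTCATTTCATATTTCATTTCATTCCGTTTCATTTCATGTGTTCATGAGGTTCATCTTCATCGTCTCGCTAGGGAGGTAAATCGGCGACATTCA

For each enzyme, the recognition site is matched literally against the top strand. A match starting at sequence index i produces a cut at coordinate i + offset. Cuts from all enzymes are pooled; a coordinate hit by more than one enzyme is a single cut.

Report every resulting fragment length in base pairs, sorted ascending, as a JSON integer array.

Scan for sites:
  HnxIV CTAGGGAG/5: at [9, 57, 71, 84, 92, 100, 119, 212] ⇒ [14, 62, 76, 89, 97, 105, 124, 217]
  SqiII TTCAT/3: at [17, 38, 43, 49, 66, 114, 127, 132, 145, 150, 157, 162, 172, 177, 185, 194, 200] ⇒ [20, 41, 46, 52, 69, 117, 130, 135, 148, 153, 160, 165, 175, 180, 188, 197, 203]

All cut coordinates (distinct, sorted): [14, 20, 41, 46, 52, 62, 69, 76, 89, 97, 105, 117, 124, 130, 135, 148, 153, 160, 165, 175, 180, 188, 197, 203, 217]

Fragments:
  14→20: 6 bp
  20→41: 21 bp
  41→46: 5 bp
  46→52: 6 bp
  52→62: 10 bp
  62→69: 7 bp
  69→76: 7 bp
  76→89: 13 bp
  89→97: 8 bp
  97→105: 8 bp
  105→117: 12 bp
  117→124: 7 bp
  124→130: 6 bp
  130→135: 5 bp
  135→148: 13 bp
  148→153: 5 bp
  153→160: 7 bp
  160→165: 5 bp
  165→175: 10 bp
  175→180: 5 bp
  180→188: 8 bp
  188→197: 9 bp
  197→203: 6 bp
  203→217: 14 bp
  217→14 (wrap): 238-217+14 = 35 bp

[5,5,5,5,5,6,6,6,6,7,7,7,7,8,8,8,9,10,10,12,13,13,14,21,35]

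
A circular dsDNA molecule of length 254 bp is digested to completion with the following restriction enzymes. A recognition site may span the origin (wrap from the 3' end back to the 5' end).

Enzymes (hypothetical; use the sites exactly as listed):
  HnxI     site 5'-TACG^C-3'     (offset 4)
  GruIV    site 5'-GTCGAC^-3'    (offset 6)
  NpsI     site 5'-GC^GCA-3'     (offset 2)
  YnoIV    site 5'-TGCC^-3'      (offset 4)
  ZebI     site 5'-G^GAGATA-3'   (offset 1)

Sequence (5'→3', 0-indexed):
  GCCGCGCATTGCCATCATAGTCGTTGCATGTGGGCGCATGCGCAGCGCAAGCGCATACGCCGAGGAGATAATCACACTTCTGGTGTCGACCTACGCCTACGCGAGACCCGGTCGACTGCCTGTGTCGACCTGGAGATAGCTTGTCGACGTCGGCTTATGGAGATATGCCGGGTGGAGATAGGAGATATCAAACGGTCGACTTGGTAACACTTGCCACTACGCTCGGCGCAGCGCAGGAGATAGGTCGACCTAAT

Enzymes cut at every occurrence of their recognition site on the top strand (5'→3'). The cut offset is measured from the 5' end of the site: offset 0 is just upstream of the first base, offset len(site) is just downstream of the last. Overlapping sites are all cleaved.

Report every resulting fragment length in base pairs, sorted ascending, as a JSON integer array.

Scan for sites:
  HnxI (TACGC, off=4): starts [55, 91, 97, 217] → cuts [59, 95, 101, 221]
  GruIV (GTCGAC, off=6): starts [84, 110, 123, 142, 194, 243] → cuts [90, 116, 129, 148, 200, 249]
  NpsI (GCGCA, off=2): starts [3, 33, 39, 44, 50, 225, 230] → cuts [5, 35, 41, 46, 52, 227, 232]
  YnoIV (TGCC, off=4): starts [9, 116, 165, 211, 253] → cuts [3, 13, 120, 169, 215]
  ZebI (GGAGATA, off=1): starts [63, 131, 158, 173, 180, 235] → cuts [64, 132, 159, 174, 181, 236]

All cut coordinates (distinct, sorted): [3, 5, 13, 35, 41, 46, 52, 59, 64, 90, 95, 101, 116, 120, 129, 132, 148, 159, 169, 174, 181, 200, 215, 221, 227, 232, 236, 249]

Fragments:
  3→5: 2 bp
  5→13: 8 bp
  13→35: 22 bp
  35→41: 6 bp
  41→46: 5 bp
  46→52: 6 bp
  52→59: 7 bp
  59→64: 5 bp
  64→90: 26 bp
  90→95: 5 bp
  95→101: 6 bp
  101→116: 15 bp
  116→120: 4 bp
  120→129: 9 bp
  129→132: 3 bp
  132→148: 16 bp
  148→159: 11 bp
  159→169: 10 bp
  169→174: 5 bp
  174→181: 7 bp
  181→200: 19 bp
  200→215: 15 bp
  215→221: 6 bp
  221→227: 6 bp
  227→232: 5 bp
  232→236: 4 bp
  236→249: 13 bp
  249→3 (wrap): 254-249+3 = 8 bp

[2,3,4,4,5,5,5,5,5,6,6,6,6,6,7,7,8,8,9,10,11,13,15,15,16,19,22,26]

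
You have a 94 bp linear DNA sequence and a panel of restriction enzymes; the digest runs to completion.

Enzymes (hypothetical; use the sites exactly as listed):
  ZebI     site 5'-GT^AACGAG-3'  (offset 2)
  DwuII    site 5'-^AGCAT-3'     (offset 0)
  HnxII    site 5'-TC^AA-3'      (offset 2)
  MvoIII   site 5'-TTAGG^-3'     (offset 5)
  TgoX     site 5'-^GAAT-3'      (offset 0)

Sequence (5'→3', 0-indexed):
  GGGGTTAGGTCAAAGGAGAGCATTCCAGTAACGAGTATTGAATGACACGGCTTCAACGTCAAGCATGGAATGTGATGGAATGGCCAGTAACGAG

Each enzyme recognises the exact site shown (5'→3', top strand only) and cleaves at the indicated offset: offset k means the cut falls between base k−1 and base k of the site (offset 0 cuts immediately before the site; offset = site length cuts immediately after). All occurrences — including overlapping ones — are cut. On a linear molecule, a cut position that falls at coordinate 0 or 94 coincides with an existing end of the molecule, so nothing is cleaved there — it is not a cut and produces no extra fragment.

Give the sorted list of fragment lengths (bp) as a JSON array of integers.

Site scan:
  ZebI (GTAACGAG, off=2): starts [27, 86] → cuts [29, 88]
  DwuII (AGCAT, off=0): starts [18, 61] → cuts [18, 61]
  HnxII (TCAA, off=2): starts [9, 52, 58] → cuts [11, 54, 60]
  MvoIII (TTAGG, off=5): starts [4] → cuts [9]
  TgoX (GAAT, off=0): starts [39, 67, 77] → cuts [39, 67, 77]

Pooled cuts: [9, 11, 18, 29, 39, 54, 60, 61, 67, 77, 88]

Fragment lengths:
  [0,9): 9 bp
  [9,11): 2 bp
  [11,18): 7 bp
  [18,29): 11 bp
  [29,39): 10 bp
  [39,54): 15 bp
  [54,60): 6 bp
  [60,61): 1 bp
  [61,67): 6 bp
  [67,77): 10 bp
  [77,88): 11 bp
  [88,94): 6 bp

[1,2,6,6,6,7,9,10,10,11,11,15]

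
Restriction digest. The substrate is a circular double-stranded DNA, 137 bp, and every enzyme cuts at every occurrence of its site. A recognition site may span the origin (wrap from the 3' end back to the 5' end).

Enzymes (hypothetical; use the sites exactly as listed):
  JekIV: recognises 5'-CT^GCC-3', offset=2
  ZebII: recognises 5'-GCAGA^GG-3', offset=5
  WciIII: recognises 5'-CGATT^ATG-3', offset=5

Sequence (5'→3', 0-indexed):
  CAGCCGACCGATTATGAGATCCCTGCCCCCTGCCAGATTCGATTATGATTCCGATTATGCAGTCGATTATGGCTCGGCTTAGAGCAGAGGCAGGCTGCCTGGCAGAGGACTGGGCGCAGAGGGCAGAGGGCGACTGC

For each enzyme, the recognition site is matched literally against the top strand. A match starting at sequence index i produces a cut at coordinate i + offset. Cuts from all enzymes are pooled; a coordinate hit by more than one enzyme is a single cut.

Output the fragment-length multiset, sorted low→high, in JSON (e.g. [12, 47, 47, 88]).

Scan for sites:
  JekIV (CTGCC, off=2): starts [22, 29, 94, 133] → cuts [24, 31, 96, 135]
  ZebII (GCAGAGG, off=5): starts [83, 101, 115, 122] → cuts [88, 106, 120, 127]
  WciIII (CGATTATG, off=5): starts [8, 39, 51, 63] → cuts [13, 44, 56, 68]

All cut coordinates (distinct, sorted): [13, 24, 31, 44, 56, 68, 88, 96, 106, 120, 127, 135]

Fragment lengths:
  13→24: 11 bp
  24→31: 7 bp
  31→44: 13 bp
  44→56: 12 bp
  56→68: 12 bp
  68→88: 20 bp
  88→96: 8 bp
  96→106: 10 bp
  106→120: 14 bp
  120→127: 7 bp
  127→135: 8 bp
  135→13 (wrap): 137-135+13 = 15 bp

[7,7,8,8,10,11,12,12,13,14,15,20]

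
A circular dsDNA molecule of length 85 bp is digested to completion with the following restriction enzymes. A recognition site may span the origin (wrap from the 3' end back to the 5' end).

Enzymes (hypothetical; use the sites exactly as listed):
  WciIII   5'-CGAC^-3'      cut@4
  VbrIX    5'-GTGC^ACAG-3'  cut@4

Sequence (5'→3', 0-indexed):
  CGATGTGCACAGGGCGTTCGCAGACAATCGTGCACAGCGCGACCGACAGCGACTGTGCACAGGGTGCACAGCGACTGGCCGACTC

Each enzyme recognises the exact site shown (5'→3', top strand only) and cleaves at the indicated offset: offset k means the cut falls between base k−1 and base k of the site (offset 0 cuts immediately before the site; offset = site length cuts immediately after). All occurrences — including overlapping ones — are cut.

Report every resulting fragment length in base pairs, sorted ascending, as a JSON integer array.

Per-enzyme occurrences:
  WciIII CGAC/4: at [39, 43, 49, 71, 79] ⇒ [43, 47, 53, 75, 83]
  VbrIX GTGCACAG/4: at [4, 29, 54, 63] ⇒ [8, 33, 58, 67]

Pooled cuts: [8, 33, 43, 47, 53, 58, 67, 75, 83]

Fragments:
  8→33: 25 bp
  33→43: 10 bp
  43→47: 4 bp
  47→53: 6 bp
  53→58: 5 bp
  58→67: 9 bp
  67→75: 8 bp
  75→83: 8 bp
  83→8 (wrap): 85-83+8 = 10 bp

[4,5,6,8,8,9,10,10,25]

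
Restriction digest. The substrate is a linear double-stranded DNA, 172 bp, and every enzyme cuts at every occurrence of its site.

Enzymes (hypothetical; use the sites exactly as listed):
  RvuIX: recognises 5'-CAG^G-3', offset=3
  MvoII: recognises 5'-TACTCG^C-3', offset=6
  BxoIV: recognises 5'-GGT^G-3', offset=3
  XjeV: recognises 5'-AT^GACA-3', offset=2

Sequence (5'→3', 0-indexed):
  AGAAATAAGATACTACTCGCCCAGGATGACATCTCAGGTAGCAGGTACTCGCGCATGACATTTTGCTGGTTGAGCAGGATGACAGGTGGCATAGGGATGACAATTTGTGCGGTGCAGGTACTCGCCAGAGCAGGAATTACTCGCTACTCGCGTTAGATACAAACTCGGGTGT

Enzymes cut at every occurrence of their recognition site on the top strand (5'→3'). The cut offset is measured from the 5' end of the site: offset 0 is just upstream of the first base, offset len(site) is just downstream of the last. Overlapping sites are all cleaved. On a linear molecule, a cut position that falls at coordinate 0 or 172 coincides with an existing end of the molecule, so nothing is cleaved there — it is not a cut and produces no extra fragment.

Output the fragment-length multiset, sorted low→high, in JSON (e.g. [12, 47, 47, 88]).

Scan for sites:
  RvuIX (CAGG, off=3): starts [21, 34, 41, 74, 82, 114, 130] → cuts [24, 37, 44, 77, 85, 117, 133]
  MvoII (TACTCGC, off=6): starts [13, 45, 118, 137, 144] → cuts [19, 51, 124, 143, 150]
  BxoIV (GGTG, off=3): starts [84, 110, 167] → cuts [87, 113, 170]
  XjeV (ATGACA, off=2): starts [25, 54, 78, 96] → cuts [27, 56, 80, 98]

Pooled cuts: [19, 24, 27, 37, 44, 51, 56, 77, 80, 85, 87, 98, 113, 117, 124, 133, 143, 150, 170]

Fragments:
  [0,19): 19 bp
  [19,24): 5 bp
  [24,27): 3 bp
  [27,37): 10 bp
  [37,44): 7 bp
  [44,51): 7 bp
  [51,56): 5 bp
  [56,77): 21 bp
  [77,80): 3 bp
  [80,85): 5 bp
  [85,87): 2 bp
  [87,98): 11 bp
  [98,113): 15 bp
  [113,117): 4 bp
  [117,124): 7 bp
  [124,133): 9 bp
  [133,143): 10 bp
  [143,150): 7 bp
  [150,170): 20 bp
  [170,172): 2 bp

[2,2,3,3,4,5,5,5,7,7,7,7,9,10,10,11,15,19,20,21]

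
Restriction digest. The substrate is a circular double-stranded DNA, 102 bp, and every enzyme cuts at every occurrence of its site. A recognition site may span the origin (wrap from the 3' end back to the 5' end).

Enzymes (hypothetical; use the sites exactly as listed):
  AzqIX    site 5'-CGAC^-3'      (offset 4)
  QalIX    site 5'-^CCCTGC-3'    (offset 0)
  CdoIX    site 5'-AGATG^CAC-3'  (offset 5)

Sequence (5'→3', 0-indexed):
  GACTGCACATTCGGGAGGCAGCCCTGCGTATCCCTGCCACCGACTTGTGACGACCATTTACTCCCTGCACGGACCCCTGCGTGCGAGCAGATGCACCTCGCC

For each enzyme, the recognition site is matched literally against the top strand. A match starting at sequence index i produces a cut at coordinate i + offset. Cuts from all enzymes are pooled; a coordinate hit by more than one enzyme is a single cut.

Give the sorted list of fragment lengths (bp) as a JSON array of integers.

Scan for sites:
  AzqIX (CGAC, off=4): starts [40, 50, 101] → cuts [3, 44, 54]
  QalIX (CCCTGC, off=0): starts [21, 31, 62, 74] → cuts [21, 31, 62, 74]
  CdoIX (AGATGCAC, off=5): starts [88] → cuts [93]

All cut coordinates (distinct, sorted): [3, 21, 31, 44, 54, 62, 74, 93]

Fragment lengths:
  3→21: 18 bp
  21→31: 10 bp
  31→44: 13 bp
  44→54: 10 bp
  54→62: 8 bp
  62→74: 12 bp
  74→93: 19 bp
  93→3 (wrap): 102-93+3 = 12 bp

[8,10,10,12,12,13,18,19]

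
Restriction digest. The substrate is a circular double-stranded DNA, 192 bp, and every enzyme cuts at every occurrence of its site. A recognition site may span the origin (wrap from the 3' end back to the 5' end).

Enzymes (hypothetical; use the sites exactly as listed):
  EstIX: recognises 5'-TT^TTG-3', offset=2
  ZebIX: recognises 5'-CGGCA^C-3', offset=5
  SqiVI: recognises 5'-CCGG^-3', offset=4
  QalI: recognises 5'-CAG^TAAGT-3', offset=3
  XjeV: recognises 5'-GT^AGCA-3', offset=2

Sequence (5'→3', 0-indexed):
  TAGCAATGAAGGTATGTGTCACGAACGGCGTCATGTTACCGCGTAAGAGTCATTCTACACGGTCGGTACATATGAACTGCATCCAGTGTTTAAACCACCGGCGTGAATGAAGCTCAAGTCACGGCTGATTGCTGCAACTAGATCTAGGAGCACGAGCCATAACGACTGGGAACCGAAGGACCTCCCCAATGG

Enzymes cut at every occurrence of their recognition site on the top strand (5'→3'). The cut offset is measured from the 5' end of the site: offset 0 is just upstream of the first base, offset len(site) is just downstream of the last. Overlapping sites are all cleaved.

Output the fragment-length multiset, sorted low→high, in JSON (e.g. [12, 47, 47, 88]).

[92,100]

Scan for sites:
  EstIX (TTTTG, off=2): no sites
  ZebIX (CGGCAC, off=5): no sites
  SqiVI CCGG/4: at [97] ⇒ [101]
  QalI (CAGTAAGT, off=3): no sites
  XjeV GTAGCA/2: at [191] ⇒ [1]

All cut coordinates (distinct, sorted): [1, 101]

Fragment lengths:
  1→101: 100 bp
  101→1 (wrap): 192-101+1 = 92 bp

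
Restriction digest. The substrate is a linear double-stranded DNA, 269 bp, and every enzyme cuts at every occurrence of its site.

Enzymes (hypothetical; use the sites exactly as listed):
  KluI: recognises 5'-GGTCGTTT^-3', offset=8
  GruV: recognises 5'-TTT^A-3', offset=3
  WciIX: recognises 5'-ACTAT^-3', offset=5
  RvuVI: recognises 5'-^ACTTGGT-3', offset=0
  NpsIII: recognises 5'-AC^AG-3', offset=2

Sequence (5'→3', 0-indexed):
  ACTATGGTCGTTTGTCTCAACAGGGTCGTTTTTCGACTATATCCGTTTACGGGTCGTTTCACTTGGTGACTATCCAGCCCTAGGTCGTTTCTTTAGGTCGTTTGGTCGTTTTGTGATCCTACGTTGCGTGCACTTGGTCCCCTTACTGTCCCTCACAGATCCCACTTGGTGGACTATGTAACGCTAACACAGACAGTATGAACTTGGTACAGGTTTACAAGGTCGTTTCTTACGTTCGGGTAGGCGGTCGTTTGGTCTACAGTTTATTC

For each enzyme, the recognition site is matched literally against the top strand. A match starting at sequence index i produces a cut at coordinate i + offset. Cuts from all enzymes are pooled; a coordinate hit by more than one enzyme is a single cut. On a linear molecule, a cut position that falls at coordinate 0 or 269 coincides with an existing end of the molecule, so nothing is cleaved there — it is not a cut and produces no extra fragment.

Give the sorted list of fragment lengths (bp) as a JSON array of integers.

[1,4,4,4,5,5,6,7,7,7,8,8,8,8,9,9,9,10,11,12,13,13,14,17,20,25,25]

Site scan:
  KluI GGTCGTTT/8: at [5, 23, 51, 82, 95, 103, 220, 245] ⇒ [13, 31, 59, 90, 103, 111, 228, 253]
  GruV TTTA/3: at [45, 91, 213, 262] ⇒ [48, 94, 216, 265]
  WciIX ACTAT/5: at [0, 35, 68, 172] ⇒ [5, 40, 73, 177]
  RvuVI ACTTGGT/0: at [60, 131, 163, 201] ⇒ [60, 131, 163, 201]
  NpsIII ACAG/2: at [19, 154, 188, 192, 208, 258] ⇒ [21, 156, 190, 194, 210, 260]

Pooled cuts: [5, 13, 21, 31, 40, 48, 59, 60, 73, 90, 94, 103, 111, 131, 156, 163, 177, 190, 194, 201, 210, 216, 228, 253, 260, 265]

Fragments:
  [0,5): 5 bp
  [5,13): 8 bp
  [13,21): 8 bp
  [21,31): 10 bp
  [31,40): 9 bp
  [40,48): 8 bp
  [48,59): 11 bp
  [59,60): 1 bp
  [60,73): 13 bp
  [73,90): 17 bp
  [90,94): 4 bp
  [94,103): 9 bp
  [103,111): 8 bp
  [111,131): 20 bp
  [131,156): 25 bp
  [156,163): 7 bp
  [163,177): 14 bp
  [177,190): 13 bp
  [190,194): 4 bp
  [194,201): 7 bp
  [201,210): 9 bp
  [210,216): 6 bp
  [216,228): 12 bp
  [228,253): 25 bp
  [253,260): 7 bp
  [260,265): 5 bp
  [265,269): 4 bp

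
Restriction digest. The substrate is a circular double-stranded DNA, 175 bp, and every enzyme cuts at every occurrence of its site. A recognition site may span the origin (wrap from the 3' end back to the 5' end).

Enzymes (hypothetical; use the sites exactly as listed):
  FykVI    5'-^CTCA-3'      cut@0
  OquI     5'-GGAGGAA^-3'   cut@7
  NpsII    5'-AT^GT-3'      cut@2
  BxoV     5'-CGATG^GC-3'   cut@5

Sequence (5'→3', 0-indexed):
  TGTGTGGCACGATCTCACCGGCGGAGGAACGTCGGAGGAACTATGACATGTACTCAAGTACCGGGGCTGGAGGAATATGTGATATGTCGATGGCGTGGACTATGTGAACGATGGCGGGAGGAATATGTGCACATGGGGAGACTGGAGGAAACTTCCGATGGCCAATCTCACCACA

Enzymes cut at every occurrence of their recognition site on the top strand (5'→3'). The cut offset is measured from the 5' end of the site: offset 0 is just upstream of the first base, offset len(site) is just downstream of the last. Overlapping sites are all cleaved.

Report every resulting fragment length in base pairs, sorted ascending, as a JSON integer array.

Per-enzyme occurrences:
  FykVI CTCA/0: at [13, 52, 166] ⇒ [13, 52, 166]
  OquI GGAGGAA/7: at [22, 33, 68, 116, 143] ⇒ [29, 40, 75, 123, 150]
  NpsII ATGT/2: at [47, 76, 83, 101, 124, 174] ⇒ [1, 49, 78, 85, 103, 126]
  BxoV CGATGGC/5: at [87, 108, 155] ⇒ [92, 113, 160]

All cut coordinates (distinct, sorted): [1, 13, 29, 40, 49, 52, 75, 78, 85, 92, 103, 113, 123, 126, 150, 160, 166]

Fragment lengths:
  1→13: 12 bp
  13→29: 16 bp
  29→40: 11 bp
  40→49: 9 bp
  49→52: 3 bp
  52→75: 23 bp
  75→78: 3 bp
  78→85: 7 bp
  85→92: 7 bp
  92→103: 11 bp
  103→113: 10 bp
  113→123: 10 bp
  123→126: 3 bp
  126→150: 24 bp
  150→160: 10 bp
  160→166: 6 bp
  166→1 (wrap): 175-166+1 = 10 bp

[3,3,3,6,7,7,9,10,10,10,10,11,11,12,16,23,24]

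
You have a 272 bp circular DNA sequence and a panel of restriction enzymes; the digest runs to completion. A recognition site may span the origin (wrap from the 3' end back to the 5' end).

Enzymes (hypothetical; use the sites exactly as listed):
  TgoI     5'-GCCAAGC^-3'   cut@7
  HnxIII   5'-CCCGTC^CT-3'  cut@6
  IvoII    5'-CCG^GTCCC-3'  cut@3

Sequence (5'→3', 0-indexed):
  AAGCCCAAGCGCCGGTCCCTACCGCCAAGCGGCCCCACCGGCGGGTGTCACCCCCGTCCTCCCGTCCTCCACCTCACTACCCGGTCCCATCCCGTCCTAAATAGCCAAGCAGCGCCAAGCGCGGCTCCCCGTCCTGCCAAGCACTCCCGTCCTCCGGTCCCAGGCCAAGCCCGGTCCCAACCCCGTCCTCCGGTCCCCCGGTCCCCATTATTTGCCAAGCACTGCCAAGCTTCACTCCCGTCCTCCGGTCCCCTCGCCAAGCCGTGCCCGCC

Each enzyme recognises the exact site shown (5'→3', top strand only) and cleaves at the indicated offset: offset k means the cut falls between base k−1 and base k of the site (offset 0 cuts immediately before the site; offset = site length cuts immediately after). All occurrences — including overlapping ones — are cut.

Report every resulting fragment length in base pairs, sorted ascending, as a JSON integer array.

Site scan:
  TgoI (GCCAAGC, off=7): starts [23, 103, 113, 135, 163, 213, 223, 255, 269] → cuts [4, 30, 110, 120, 142, 170, 220, 230, 262]
  HnxIII (CCCGTCCT, off=6): starts [52, 60, 90, 127, 145, 181, 236] → cuts [58, 66, 96, 133, 151, 187, 242]
  IvoII (CCGGTCCC, off=3): starts [11, 80, 153, 170, 189, 197, 244] → cuts [14, 83, 156, 173, 192, 200, 247]

Pooled cuts: [4, 14, 30, 58, 66, 83, 96, 110, 120, 133, 142, 151, 156, 170, 173, 187, 192, 200, 220, 230, 242, 247, 262]

Fragment lengths:
  4→14: 10 bp
  14→30: 16 bp
  30→58: 28 bp
  58→66: 8 bp
  66→83: 17 bp
  83→96: 13 bp
  96→110: 14 bp
  110→120: 10 bp
  120→133: 13 bp
  133→142: 9 bp
  142→151: 9 bp
  151→156: 5 bp
  156→170: 14 bp
  170→173: 3 bp
  173→187: 14 bp
  187→192: 5 bp
  192→200: 8 bp
  200→220: 20 bp
  220→230: 10 bp
  230→242: 12 bp
  242→247: 5 bp
  247→262: 15 bp
  262→4 (wrap): 272-262+4 = 14 bp

[3,5,5,5,8,8,9,9,10,10,10,12,13,13,14,14,14,14,15,16,17,20,28]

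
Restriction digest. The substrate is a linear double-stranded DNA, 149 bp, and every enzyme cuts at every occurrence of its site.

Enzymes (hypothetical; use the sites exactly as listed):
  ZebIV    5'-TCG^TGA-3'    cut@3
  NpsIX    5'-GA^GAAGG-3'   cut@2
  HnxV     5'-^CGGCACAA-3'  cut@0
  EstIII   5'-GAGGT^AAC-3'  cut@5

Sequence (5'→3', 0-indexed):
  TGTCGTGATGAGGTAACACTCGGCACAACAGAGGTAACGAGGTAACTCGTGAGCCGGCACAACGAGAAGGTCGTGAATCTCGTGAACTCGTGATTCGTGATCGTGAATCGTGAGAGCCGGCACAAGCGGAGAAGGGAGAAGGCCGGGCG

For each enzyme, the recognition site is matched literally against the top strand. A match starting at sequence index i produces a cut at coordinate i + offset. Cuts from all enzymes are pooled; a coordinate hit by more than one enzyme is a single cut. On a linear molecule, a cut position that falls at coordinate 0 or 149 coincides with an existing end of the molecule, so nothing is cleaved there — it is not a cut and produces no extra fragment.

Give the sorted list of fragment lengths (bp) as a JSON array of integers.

Per-enzyme occurrences:
  ZebIV (TCGTGA, off=3): starts [2, 46, 70, 79, 87, 94, 100, 107] → cuts [5, 49, 73, 82, 90, 97, 103, 110]
  NpsIX (GAGAAGG, off=2): starts [63, 128, 135] → cuts [65, 130, 137]
  HnxV (CGGCACAA, off=0): starts [20, 54, 117] → cuts [20, 54, 117]
  EstIII (GAGGTAAC, off=5): starts [9, 30, 38] → cuts [14, 35, 43]

All cut coordinates (distinct, sorted): [5, 14, 20, 35, 43, 49, 54, 65, 73, 82, 90, 97, 103, 110, 117, 130, 137]

Fragment lengths:
  [0,5): 5 bp
  [5,14): 9 bp
  [14,20): 6 bp
  [20,35): 15 bp
  [35,43): 8 bp
  [43,49): 6 bp
  [49,54): 5 bp
  [54,65): 11 bp
  [65,73): 8 bp
  [73,82): 9 bp
  [82,90): 8 bp
  [90,97): 7 bp
  [97,103): 6 bp
  [103,110): 7 bp
  [110,117): 7 bp
  [117,130): 13 bp
  [130,137): 7 bp
  [137,149): 12 bp

[5,5,6,6,6,7,7,7,7,8,8,8,9,9,11,12,13,15]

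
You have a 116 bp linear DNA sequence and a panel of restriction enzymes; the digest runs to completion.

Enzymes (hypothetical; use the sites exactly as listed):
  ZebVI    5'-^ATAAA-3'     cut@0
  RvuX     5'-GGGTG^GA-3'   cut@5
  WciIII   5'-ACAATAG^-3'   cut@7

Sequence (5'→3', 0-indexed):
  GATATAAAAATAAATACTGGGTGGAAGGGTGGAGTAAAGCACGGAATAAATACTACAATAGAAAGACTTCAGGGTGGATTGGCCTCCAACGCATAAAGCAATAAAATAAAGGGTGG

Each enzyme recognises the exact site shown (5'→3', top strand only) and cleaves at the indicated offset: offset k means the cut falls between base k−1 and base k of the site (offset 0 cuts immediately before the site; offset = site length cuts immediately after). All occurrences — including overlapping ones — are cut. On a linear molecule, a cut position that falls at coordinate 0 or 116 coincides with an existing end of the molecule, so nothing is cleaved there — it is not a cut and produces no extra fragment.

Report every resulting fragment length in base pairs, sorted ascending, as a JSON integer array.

Site scan:
  ZebVI (ATAAA, off=0): starts [3, 9, 45, 92, 100, 105] → cuts [3, 9, 45, 92, 100, 105]
  RvuX (GGGTGGA, off=5): starts [18, 26, 71] → cuts [23, 31, 76]
  WciIII (ACAATAG, off=7): starts [54] → cuts [61]

All cut coordinates (distinct, sorted): [3, 9, 23, 31, 45, 61, 76, 92, 100, 105]

Fragment lengths:
  [0,3): 3 bp
  [3,9): 6 bp
  [9,23): 14 bp
  [23,31): 8 bp
  [31,45): 14 bp
  [45,61): 16 bp
  [61,76): 15 bp
  [76,92): 16 bp
  [92,100): 8 bp
  [100,105): 5 bp
  [105,116): 11 bp

[3,5,6,8,8,11,14,14,15,16,16]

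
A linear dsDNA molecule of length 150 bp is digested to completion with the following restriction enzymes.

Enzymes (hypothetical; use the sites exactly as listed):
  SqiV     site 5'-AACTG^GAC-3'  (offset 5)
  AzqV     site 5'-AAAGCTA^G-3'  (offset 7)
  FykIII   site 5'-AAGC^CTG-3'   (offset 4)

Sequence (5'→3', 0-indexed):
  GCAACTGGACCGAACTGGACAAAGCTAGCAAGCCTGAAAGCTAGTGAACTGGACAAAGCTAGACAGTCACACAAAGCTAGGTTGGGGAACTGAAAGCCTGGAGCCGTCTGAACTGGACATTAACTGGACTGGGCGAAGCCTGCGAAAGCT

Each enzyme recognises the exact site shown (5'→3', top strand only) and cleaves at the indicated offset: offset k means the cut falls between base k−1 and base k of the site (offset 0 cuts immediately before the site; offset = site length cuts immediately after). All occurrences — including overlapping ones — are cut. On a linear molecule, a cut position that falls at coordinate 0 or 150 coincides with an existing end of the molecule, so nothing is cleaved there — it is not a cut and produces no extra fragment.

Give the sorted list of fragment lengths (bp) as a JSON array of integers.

Site scan:
  SqiV (AACTGGAC, off=5): starts [2, 12, 46, 110, 121] → cuts [7, 17, 51, 115, 126]
  AzqV (AAAGCTAG, off=7): starts [20, 36, 54, 72] → cuts [27, 43, 61, 79]
  FykIII (AAGCCTG, off=4): starts [29, 93, 135] → cuts [33, 97, 139]

All cut coordinates (distinct, sorted): [7, 17, 27, 33, 43, 51, 61, 79, 97, 115, 126, 139]

Fragments:
  [0,7): 7 bp
  [7,17): 10 bp
  [17,27): 10 bp
  [27,33): 6 bp
  [33,43): 10 bp
  [43,51): 8 bp
  [51,61): 10 bp
  [61,79): 18 bp
  [79,97): 18 bp
  [97,115): 18 bp
  [115,126): 11 bp
  [126,139): 13 bp
  [139,150): 11 bp

[6,7,8,10,10,10,10,11,11,13,18,18,18]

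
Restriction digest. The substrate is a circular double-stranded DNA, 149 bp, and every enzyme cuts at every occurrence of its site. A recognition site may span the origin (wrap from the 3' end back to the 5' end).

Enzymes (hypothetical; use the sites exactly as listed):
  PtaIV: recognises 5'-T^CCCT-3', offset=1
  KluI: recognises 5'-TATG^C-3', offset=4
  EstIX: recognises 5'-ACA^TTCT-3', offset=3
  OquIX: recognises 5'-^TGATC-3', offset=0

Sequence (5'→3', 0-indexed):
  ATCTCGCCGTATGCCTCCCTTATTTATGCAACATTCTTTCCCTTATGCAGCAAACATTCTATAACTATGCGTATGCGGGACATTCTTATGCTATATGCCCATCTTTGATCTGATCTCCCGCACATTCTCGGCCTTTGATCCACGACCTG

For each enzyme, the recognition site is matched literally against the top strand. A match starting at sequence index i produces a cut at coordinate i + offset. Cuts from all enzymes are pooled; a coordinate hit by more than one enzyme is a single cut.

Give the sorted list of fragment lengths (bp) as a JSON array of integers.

Scan for sites:
  PtaIV (TCCCT, off=1): starts [15, 38] → cuts [16, 39]
  KluI (TATGC, off=4): starts [9, 24, 43, 65, 71, 86, 93] → cuts [13, 28, 47, 69, 75, 90, 97]
  EstIX (ACATTCT, off=3): starts [30, 53, 79, 121] → cuts [33, 56, 82, 124]
  OquIX (TGATC, off=0): starts [105, 110, 135, 147] → cuts [105, 110, 135, 147]

All cut coordinates (distinct, sorted): [13, 16, 28, 33, 39, 47, 56, 69, 75, 82, 90, 97, 105, 110, 124, 135, 147]

Fragment lengths:
  13→16: 3 bp
  16→28: 12 bp
  28→33: 5 bp
  33→39: 6 bp
  39→47: 8 bp
  47→56: 9 bp
  56→69: 13 bp
  69→75: 6 bp
  75→82: 7 bp
  82→90: 8 bp
  90→97: 7 bp
  97→105: 8 bp
  105→110: 5 bp
  110→124: 14 bp
  124→135: 11 bp
  135→147: 12 bp
  147→13 (wrap): 149-147+13 = 15 bp

[3,5,5,6,6,7,7,8,8,8,9,11,12,12,13,14,15]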